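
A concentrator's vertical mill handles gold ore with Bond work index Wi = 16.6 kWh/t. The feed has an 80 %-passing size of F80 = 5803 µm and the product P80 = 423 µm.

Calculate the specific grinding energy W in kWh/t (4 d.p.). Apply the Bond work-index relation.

W = 5.8921 kWh/t

W = 10·Wi·(P80^(-½) − F80^(-½))
1/√423 = 0.048622;  1/√5803 = 0.013127
W = 10·16.6·(0.048622 − 0.013127) = 5.8921 kWh/t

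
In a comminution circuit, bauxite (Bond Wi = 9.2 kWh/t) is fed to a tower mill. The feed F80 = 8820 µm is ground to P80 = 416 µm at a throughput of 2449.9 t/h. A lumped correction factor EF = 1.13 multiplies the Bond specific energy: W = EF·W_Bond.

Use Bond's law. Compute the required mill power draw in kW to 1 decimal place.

W = 10 Wi (1/√P80 − 1/√F80)  [Bond]
W = 10·9.2·(1/√416 − 1/√8820) = 10·9.2·(0.038381) = 3.5311 kWh/t
Apply correction: 3.5311 × 1.13 = 3.9901 kWh/t
P_mill = W·ṁ = 3.9901·2449.9 = 9775.3 kW

P = 9775.3 kW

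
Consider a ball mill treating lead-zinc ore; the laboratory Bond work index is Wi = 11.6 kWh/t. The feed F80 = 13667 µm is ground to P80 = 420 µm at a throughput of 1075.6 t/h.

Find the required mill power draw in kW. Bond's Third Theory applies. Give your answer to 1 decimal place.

P = 5020.9 kW

W = 10 Wi (P80^-0.5 − F80^-0.5)
W = 10·11.6·(1/√420 − 1/√13667) = 10·11.6·(0.040241) = 4.6680 kWh/t
Mill draw = 4.6680 × 1075.6 = 5020.9 kW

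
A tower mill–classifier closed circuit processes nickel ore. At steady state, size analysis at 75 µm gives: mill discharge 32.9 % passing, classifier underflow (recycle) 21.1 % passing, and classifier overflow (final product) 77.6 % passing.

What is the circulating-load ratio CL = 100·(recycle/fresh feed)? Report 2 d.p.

CL = 378.81 %

Let r = R/F. Size balance at 75 µm:
(1+r)d = ru + o → r = (o−d)/(d−u)
r = (77.6 − 32.9)/(32.9 − 21.1) = 44.7/11.8 = 3.7881
CL = 100·r = 378.81 %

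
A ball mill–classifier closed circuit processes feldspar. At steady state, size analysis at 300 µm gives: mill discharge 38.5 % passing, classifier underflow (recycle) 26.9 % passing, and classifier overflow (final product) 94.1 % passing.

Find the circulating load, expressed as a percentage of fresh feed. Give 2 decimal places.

Mass balance on the −300 µm fraction:
d + r·d = r·u + o → r(d−u) = o−d
r = (94.1 − 38.5)/(38.5 − 26.9) = 55.6/11.6 = 4.7931
CL = 100·r = 479.31 %

CL = 479.31 %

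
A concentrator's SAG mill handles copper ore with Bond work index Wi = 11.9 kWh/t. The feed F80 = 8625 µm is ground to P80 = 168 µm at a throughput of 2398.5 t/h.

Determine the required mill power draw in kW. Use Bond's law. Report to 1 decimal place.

Bond:  W = 10 Wi (1/√P − 1/√F)
W = 10·11.9·(1/√168 − 1/√8625) = 10·11.9·(0.066384) = 7.8997 kWh/t
P_mill = W·ṁ = 7.8997·2398.5 = 18947.4 kW

P = 18947.4 kW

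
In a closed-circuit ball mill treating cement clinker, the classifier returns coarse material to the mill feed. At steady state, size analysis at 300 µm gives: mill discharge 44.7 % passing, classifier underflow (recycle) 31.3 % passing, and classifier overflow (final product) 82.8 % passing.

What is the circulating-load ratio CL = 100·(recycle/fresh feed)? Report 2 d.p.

CL = 284.33 %

Balance %-passing 300 µm (r = R/F):
(1+r)·d = r·u + o ⇒ r = (o−d)/(d−u)
r = (82.8 − 44.7)/(44.7 − 31.3) = 38.1/13.4 = 2.8433
CL = 100·r = 284.33 %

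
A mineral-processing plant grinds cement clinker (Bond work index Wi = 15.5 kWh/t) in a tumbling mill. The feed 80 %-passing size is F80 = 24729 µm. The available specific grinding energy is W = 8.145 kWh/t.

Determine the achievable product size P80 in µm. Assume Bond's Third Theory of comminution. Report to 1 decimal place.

W_Bond = 10·Wi·(1/√P₈₀ − 1/√F₈₀)
⇒ 1/√P80 = W/(10 Wi) + 1/√F80
  = 8.1450/(10·15.5) + 1/√24729 = 0.052548 + 0.006359 = 0.058908
P80 = (1/0.058908)² = 16.9758² = 288.18 µm

P80 = 288.2 µm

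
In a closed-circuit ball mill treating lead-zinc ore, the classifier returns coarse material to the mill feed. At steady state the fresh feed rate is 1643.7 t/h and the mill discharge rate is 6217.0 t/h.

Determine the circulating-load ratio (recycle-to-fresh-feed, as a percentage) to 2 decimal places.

Discharge = new feed + return, hence
R = M − F = 6217.0 − 1643.7 = 4573.3 t/h
CL = 100·R/F = 100·4573.3/1643.7 = 278.23 %

CL = 278.23 %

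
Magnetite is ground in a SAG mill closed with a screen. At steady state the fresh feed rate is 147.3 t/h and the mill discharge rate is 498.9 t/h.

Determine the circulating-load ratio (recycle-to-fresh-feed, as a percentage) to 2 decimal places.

CL = 238.70 %

M = F + R at steady state, so:
R = M − F = 498.9 − 147.3 = 351.6 t/h
CL = 100·R/F = 100·351.6/147.3 = 238.70 %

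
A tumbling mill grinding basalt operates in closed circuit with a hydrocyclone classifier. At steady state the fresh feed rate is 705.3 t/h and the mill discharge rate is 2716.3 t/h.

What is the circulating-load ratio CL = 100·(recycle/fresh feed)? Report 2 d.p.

Mill node: discharge = fresh + recycle.
R = M − F = 2716.3 − 705.3 = 2011.0 t/h
CL = 100·R/F = 100·2011.0/705.3 = 285.13 %

CL = 285.13 %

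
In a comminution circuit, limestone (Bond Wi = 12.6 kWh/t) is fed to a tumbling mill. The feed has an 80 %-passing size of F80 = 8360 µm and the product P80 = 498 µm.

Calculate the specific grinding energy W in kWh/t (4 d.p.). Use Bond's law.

W = 4.2681 kWh/t

W_Bond = 10·Wi·(1/√P₈₀ − 1/√F₈₀)
1/√498 = 0.044811;  1/√8360 = 0.010937
W = 10·12.6·(0.044811 − 0.010937) = 4.2681 kWh/t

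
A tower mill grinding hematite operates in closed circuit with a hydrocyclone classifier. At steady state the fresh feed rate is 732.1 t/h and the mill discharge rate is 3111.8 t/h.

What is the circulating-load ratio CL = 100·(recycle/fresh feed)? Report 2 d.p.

CL = 325.05 %

M = F + R at steady state, so:
R = M − F = 3111.8 − 732.1 = 2379.7 t/h
CL = 100·R/F = 100·2379.7/732.1 = 325.05 %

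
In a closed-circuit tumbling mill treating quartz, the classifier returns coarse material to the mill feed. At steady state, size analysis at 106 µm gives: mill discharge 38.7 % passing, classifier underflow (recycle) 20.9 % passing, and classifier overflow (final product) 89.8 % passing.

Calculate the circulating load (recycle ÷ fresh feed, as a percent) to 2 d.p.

CL = 287.08 %

Let r = R/F. Size balance at 106 µm:
(1+r)·d = r·u + o ⇒ r = (o−d)/(d−u)
r = (89.8 − 38.7)/(38.7 − 20.9) = 51.1/17.8 = 2.8708
CL = 100·r = 287.08 %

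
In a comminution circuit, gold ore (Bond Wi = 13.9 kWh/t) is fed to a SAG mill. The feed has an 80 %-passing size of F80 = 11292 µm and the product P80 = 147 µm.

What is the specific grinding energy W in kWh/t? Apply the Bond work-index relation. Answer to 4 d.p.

W = 10.1565 kWh/t

W = 10·Wi·(P80^(-½) − F80^(-½))
1/√147 = 0.082479;  1/√11292 = 0.009411
W = 10·13.9·(0.082479 − 0.009411) = 10.1565 kWh/t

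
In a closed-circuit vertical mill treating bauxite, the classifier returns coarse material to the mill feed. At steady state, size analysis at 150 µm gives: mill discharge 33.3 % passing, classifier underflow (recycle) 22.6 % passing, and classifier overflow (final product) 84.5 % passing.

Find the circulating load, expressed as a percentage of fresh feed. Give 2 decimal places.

CL = 478.50 %

Two-product formula at 150 µm:
Fd + Rd = Ru + Fo ⇒ R/F = (o−d)/(d−u)
r = (84.5 − 33.3)/(33.3 − 22.6) = 51.2/10.7 = 4.7850
CL = 100·r = 478.50 %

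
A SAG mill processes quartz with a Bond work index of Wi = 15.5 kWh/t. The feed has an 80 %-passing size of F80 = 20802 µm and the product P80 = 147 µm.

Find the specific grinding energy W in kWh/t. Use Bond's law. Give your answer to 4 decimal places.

W = 11.7095 kWh/t

Bond:  W = 10 Wi (1/√P − 1/√F)
1/√147 = 0.082479;  1/√20802 = 0.006933
W = 10·15.5·(0.082479 − 0.006933) = 11.7095 kWh/t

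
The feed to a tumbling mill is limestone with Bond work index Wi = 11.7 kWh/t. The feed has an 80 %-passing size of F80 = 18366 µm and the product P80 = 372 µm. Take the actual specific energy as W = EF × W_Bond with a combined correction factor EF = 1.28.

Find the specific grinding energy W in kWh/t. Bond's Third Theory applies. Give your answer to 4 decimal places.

W = 6.6596 kWh/t

W = 10 Wi (1/√P80 − 1/√F80)  [Bond]
1/√372 = 0.051848;  1/√18366 = 0.007379
W = 10·11.7·(0.051848 − 0.007379) = 5.2028 kWh/t
W_actual = 1.28 × 5.2028 = 6.6596 kWh/t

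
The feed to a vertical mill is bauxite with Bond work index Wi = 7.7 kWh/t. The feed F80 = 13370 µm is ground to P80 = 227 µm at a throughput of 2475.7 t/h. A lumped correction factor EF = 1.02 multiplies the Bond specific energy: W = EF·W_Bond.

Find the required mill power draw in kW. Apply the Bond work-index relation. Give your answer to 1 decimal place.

P = 11223.9 kW

W = 10·Wi·(P80^(-½) − F80^(-½))
W = 10·7.7·(1/√227 − 1/√13370) = 10·7.7·(0.057724) = 4.4447 kWh/t
With EF = 1.02: W = 4.4447·1.02 = 4.5336 kWh/t
P = W·T = 4.5336·2475.7 = 11223.9 kW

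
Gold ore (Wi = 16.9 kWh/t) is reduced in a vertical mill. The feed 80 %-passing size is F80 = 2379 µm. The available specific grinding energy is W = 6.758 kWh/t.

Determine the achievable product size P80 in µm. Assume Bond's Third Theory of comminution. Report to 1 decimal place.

W = 10 Wi (P80^-0.5 − F80^-0.5)
⇒ 1/√P80 = W/(10·Wi) + 1/√F80
  = 6.7580/(10·16.9) + 1/√2379 = 0.039988 + 0.020502 = 0.060490
P80 = (1/0.060490)² = 16.5315² = 273.29 µm

P80 = 273.3 µm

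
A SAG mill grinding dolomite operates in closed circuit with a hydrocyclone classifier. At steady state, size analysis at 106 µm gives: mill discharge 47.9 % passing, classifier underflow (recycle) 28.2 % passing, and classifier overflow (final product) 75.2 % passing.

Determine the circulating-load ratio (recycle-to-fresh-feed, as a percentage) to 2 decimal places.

CL = 138.58 %

Balance %-passing 106 µm (r = R/F):
Fd + Rd = Ru + Fo ⇒ R/F = (o−d)/(d−u)
r = (75.2 − 47.9)/(47.9 − 28.2) = 27.3/19.7 = 1.3858
CL = 100·r = 138.58 %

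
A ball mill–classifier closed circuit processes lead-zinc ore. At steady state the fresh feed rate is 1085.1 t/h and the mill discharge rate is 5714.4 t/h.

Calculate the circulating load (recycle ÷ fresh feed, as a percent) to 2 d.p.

CL = 426.62 %

Steady state: M = F + R.
R = M − F = 5714.4 − 1085.1 = 4629.3 t/h
CL = 100·R/F = 100·4629.3/1085.1 = 426.62 %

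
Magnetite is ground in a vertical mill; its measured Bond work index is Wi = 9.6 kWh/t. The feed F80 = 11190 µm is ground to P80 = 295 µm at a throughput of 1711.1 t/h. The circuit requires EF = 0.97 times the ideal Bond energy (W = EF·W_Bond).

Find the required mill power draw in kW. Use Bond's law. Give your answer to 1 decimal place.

Bond:  W = 10 Wi (1/√P − 1/√F)
W = 10·9.6·(1/√295 − 1/√11190) = 10·9.6·(0.048769) = 4.6818 kWh/t
W_actual = 0.97 × 4.6818 = 4.5414 kWh/t
P = W·T = 4.5414·1711.1 = 7770.7 kW

P = 7770.7 kW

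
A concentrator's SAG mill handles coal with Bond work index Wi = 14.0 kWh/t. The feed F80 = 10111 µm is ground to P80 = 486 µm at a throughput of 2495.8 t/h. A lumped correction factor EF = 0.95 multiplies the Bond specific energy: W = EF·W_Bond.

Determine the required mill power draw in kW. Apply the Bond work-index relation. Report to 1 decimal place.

P = 11756.0 kW

W_Bond = 10·Wi·(1/√P₈₀ − 1/√F₈₀)
W = 10·14.0·(1/√486 − 1/√10111) = 10·14.0·(0.035416) = 4.9582 kWh/t
Apply correction: 4.9582 × 0.95 = 4.7103 kWh/t
Mill draw = 4.7103 × 2495.8 = 11756.0 kW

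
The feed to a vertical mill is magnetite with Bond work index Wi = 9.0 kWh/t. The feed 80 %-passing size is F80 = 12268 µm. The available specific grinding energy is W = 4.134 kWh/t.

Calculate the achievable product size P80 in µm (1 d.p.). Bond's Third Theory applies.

W = 10 Wi (1/√P80 − 1/√F80)  [Bond]
⇒ 1/√P80 = W/(10 Wi) + 1/√F80
  = 4.1340/(10·9.0) + 1/√12268 = 0.045933 + 0.009028 = 0.054962
P80 = (1/0.054962)² = 18.1945² = 331.04 µm

P80 = 331.0 µm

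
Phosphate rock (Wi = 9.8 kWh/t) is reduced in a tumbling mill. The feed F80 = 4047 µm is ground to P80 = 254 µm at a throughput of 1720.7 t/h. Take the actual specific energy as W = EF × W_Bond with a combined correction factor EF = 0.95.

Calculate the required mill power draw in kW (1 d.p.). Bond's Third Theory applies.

P = 7533.5 kW

W = 10 Wi (1/√P80 − 1/√F80)  [Bond]
W = 10·9.8·(1/√254 − 1/√4047) = 10·9.8·(0.047026) = 4.6086 kWh/t
Apply correction: 4.6086 × 0.95 = 4.3781 kWh/t
P = W·T = 4.3781·1720.7 = 7533.5 kW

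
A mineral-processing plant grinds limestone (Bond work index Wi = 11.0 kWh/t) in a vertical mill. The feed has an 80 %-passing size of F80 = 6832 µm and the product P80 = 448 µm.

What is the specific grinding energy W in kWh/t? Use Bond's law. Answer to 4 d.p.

W_Bond = 10·Wi·(1/√P₈₀ − 1/√F₈₀)
1/√448 = 0.047246;  1/√6832 = 0.012098
W = 10·11.0·(0.047246 − 0.012098) = 3.8662 kWh/t

W = 3.8662 kWh/t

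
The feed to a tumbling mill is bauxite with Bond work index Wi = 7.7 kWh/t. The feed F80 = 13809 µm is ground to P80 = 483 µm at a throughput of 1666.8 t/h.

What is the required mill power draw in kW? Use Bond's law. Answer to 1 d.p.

P = 4747.7 kW

Bond: W = 10·Wi·(1/√P80 − 1/√F80)
W = 10·7.7·(1/√483 − 1/√13809) = 10·7.7·(0.036992) = 2.8484 kWh/t
P_mill = W·ṁ = 2.8484·1666.8 = 4747.7 kW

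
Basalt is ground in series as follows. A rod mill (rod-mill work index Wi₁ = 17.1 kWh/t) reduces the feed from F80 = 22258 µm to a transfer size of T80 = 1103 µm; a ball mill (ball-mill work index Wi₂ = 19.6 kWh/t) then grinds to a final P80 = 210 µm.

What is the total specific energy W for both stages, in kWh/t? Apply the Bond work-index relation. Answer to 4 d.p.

Bond:  W = 10 Wi (1/√P − 1/√F)
Stage 1 (22258→1103 µm, Wi₁=17.1): W₁ = 10·17.1·(0.030110 − 0.006703) = 4.0026 kWh/t
Stage 2 (1103→210 µm, Wi₂=19.6): W₂ = 10·19.6·(0.069007 − 0.030110) = 7.6237 kWh/t
W = W₁ + W₂ = 4.0026 + 7.6237 = 11.6264 kWh/t

W = 11.6264 kWh/t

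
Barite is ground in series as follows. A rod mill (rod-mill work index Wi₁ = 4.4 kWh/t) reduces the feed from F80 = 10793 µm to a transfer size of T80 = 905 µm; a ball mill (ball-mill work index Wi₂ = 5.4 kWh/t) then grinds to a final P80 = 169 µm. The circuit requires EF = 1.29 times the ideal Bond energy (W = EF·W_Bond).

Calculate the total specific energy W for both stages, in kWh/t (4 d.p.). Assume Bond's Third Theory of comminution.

W = 4.3833 kWh/t

W = 10 Wi (P80^-0.5 − F80^-0.5)
Stage 1 (10793→905 µm, Wi₁=4.4): W₁ = 10·4.4·(0.033241 − 0.009626) = 1.0391 kWh/t
Stage 2 (905→169 µm, Wi₂=5.4): W₂ = 10·5.4·(0.076923 − 0.033241) = 2.3588 kWh/t
W = W₁ + W₂ = 1.0391 + 2.3588 = 3.3979 kWh/t
Apply correction: 3.3979 × 1.29 = 4.3833 kWh/t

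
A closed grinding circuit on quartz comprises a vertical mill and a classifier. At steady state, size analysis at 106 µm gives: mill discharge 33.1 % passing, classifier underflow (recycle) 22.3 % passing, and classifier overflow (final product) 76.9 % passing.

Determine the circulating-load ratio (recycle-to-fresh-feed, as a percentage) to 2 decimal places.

CL = 405.56 %

Classifier node, passing 106 µm:
(1+r)·d = r·u + o ⇒ r = (o−d)/(d−u)
r = (76.9 − 33.1)/(33.1 − 22.3) = 43.8/10.8 = 4.0556
CL = 100·r = 405.56 %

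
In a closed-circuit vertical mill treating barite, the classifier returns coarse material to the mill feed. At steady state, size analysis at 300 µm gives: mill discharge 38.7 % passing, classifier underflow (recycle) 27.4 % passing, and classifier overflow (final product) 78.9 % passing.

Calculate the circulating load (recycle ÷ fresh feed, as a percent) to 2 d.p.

CL = 355.75 %

Classifier node, passing 300 µm:
(1+r)d = ru + o → r = (o−d)/(d−u)
r = (78.9 − 38.7)/(38.7 − 27.4) = 40.2/11.3 = 3.5575
CL = 100·r = 355.75 %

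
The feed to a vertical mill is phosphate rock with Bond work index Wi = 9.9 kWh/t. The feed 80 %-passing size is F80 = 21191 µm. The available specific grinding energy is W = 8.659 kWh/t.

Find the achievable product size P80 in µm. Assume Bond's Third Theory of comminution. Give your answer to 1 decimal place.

W = 10 Wi / √P80 − 10 Wi / √F80
⇒ 1/√P80 = W/(10·Wi) + 1/√F80
  = 8.6590/(10·9.9) + 1/√21191 = 0.087465 + 0.006869 = 0.094334
P80 = (1/0.094334)² = 10.6006² = 112.37 µm

P80 = 112.4 µm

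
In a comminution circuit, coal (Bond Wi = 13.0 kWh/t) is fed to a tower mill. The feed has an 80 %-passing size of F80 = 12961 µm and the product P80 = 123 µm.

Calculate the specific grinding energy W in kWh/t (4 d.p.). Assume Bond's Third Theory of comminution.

W = 10.5798 kWh/t

W = 10 Wi / √P80 − 10 Wi / √F80
1/√123 = 0.090167;  1/√12961 = 0.008784
W = 10·13.0·(0.090167 − 0.008784) = 10.5798 kWh/t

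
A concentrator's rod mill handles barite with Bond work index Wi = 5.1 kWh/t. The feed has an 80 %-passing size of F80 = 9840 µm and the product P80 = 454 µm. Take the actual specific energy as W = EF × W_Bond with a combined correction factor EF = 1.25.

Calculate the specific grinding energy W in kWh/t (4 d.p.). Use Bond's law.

W_Bond = 10·Wi·(1/√P₈₀ − 1/√F₈₀)
1/√454 = 0.046932;  1/√9840 = 0.010081
W = 10·5.1·(0.046932 − 0.010081) = 1.8794 kWh/t
Apply correction: 1.8794 × 1.25 = 2.3493 kWh/t

W = 2.3493 kWh/t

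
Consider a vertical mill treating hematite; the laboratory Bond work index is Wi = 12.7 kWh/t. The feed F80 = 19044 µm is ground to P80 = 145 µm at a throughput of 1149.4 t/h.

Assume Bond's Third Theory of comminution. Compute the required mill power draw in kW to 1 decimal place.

P = 11064.7 kW

W = 10 Wi / √P80 − 10 Wi / √F80
W = 10·12.7·(1/√145 − 1/√19044) = 10·12.7·(0.075799) = 9.6265 kWh/t
Mill draw = 9.6265 × 1149.4 = 11064.7 kW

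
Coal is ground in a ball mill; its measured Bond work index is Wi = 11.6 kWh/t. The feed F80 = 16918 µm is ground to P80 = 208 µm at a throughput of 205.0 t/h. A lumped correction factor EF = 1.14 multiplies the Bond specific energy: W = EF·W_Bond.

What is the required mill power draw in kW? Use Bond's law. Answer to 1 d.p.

P = 1671.3 kW

W = 10·Wi·(P80^(-½) − F80^(-½))
W = 10·11.6·(1/√208 − 1/√16918) = 10·11.6·(0.061649) = 7.1513 kWh/t
W_actual = 1.14 × 7.1513 = 8.1525 kWh/t
P_mill = W·ṁ = 8.1525·205.0 = 1671.3 kW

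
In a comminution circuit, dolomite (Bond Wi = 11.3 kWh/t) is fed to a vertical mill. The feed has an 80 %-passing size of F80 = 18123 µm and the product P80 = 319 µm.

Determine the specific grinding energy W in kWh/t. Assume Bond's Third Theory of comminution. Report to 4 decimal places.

W_Bond = 10·Wi·(1/√P₈₀ − 1/√F₈₀)
1/√319 = 0.055989;  1/√18123 = 0.007428
W = 10·11.3·(0.055989 − 0.007428) = 5.4874 kWh/t

W = 5.4874 kWh/t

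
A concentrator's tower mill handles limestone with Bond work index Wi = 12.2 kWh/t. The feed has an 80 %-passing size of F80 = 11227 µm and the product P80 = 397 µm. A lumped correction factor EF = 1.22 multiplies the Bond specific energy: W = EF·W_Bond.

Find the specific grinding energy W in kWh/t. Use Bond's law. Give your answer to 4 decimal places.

W = 6.0654 kWh/t

Bond:  W = 10 Wi (1/√P − 1/√F)
1/√397 = 0.050189;  1/√11227 = 0.009438
W = 10·12.2·(0.050189 − 0.009438) = 4.9716 kWh/t
With EF = 1.22: W = 4.9716·1.22 = 6.0654 kWh/t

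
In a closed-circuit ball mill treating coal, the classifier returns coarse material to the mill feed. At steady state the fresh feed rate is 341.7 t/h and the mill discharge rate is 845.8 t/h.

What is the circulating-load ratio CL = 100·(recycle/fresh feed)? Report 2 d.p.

CL = 147.53 %

Mill node: discharge = fresh + recycle.
R = M − F = 845.8 − 341.7 = 504.1 t/h
CL = 100·R/F = 100·504.1/341.7 = 147.53 %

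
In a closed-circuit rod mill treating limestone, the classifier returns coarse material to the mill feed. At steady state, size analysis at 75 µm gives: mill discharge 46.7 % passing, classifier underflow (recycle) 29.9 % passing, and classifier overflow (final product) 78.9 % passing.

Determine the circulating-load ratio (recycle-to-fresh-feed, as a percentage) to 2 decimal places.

CL = 191.67 %

Mass balance on the −75 µm fraction:
(1+r)d = ru + o → r = (o−d)/(d−u)
r = (78.9 − 46.7)/(46.7 − 29.9) = 32.2/16.8 = 1.9167
CL = 100·r = 191.67 %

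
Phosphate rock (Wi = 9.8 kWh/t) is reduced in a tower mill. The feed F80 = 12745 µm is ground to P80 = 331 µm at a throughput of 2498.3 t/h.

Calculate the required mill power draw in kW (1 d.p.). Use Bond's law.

P = 11288.6 kW

W = 10·Wi·(P80^(-½) − F80^(-½))
W = 10·9.8·(1/√331 − 1/√12745) = 10·9.8·(0.046107) = 4.5185 kWh/t
P = W·T = 4.5185·2498.3 = 11288.6 kW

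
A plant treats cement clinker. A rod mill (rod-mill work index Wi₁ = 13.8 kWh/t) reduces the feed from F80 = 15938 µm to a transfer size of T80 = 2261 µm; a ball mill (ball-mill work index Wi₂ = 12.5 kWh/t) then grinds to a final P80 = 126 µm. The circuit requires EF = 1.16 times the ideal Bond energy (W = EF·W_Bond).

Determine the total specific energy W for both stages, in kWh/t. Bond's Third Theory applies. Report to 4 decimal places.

W = 10·Wi·[P80^(−½) − F80^(−½)]
Stage 1 (15938→2261 µm, Wi₁=13.8): W₁ = 10·13.8·(0.021031 − 0.007921) = 1.8091 kWh/t
Stage 2 (2261→126 µm, Wi₂=12.5): W₂ = 10·12.5·(0.089087 − 0.021031) = 8.5071 kWh/t
W = W₁ + W₂ = 1.8091 + 8.5071 = 10.3162 kWh/t
Apply correction: 10.3162 × 1.16 = 11.9668 kWh/t

W = 11.9668 kWh/t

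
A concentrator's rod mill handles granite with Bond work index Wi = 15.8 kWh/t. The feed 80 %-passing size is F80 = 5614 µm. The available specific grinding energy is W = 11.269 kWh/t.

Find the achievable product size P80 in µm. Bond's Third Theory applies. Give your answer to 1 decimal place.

Bond:  W = 10 Wi (1/√P − 1/√F)
1/√P80 = 1/√F80 + W/(10·Wi)
  = 11.2690/(10·15.8) + 1/√5614 = 0.071323 + 0.013346 = 0.084669
P80 = (1/0.084669)² = 11.8107² = 139.49 µm

P80 = 139.5 µm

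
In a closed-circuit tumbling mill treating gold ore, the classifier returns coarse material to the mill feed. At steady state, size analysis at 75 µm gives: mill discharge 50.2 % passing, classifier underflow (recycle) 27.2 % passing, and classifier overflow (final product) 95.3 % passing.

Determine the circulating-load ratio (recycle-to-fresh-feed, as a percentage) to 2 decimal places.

CL = 196.09 %

Classifier node, passing 75 µm:
d + r·d = r·u + o → r(d−u) = o−d
r = (95.3 − 50.2)/(50.2 − 27.2) = 45.1/23.0 = 1.9609
CL = 100·r = 196.09 %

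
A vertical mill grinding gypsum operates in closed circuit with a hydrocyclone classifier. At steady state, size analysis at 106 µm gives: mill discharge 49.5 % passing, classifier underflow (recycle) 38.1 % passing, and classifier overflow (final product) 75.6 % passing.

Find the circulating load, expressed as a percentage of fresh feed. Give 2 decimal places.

CL = 228.95 %

Two-product formula at 106 µm:
d + r·d = r·u + o → r(d−u) = o−d
r = (75.6 − 49.5)/(49.5 − 38.1) = 26.1/11.4 = 2.2895
CL = 100·r = 228.95 %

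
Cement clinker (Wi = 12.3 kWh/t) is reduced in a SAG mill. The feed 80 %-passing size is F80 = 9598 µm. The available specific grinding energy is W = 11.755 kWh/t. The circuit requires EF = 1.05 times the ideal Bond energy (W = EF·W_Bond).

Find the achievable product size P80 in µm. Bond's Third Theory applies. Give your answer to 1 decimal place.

W_Bond = 10·Wi·(1/√P₈₀ − 1/√F₈₀)
W_Bond = W / EF = 11.755 / 1.05 = 11.1952 kWh/t
P80^(−½) = W_Bond/(10 Wi) + F80^(−½)
  = 11.1952/(10·12.3) + 1/√9598 = 0.091018 + 0.010207 = 0.101225
P80 = (1/0.101225)² = 9.8789² = 97.59 µm

P80 = 97.6 µm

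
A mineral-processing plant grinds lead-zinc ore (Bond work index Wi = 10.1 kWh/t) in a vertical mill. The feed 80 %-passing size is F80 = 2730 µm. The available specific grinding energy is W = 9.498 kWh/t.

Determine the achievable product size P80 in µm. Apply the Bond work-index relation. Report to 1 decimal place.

W = 10·Wi·[P80^(−½) − F80^(−½)]
1/√P80 = 1/√F80 + W/(10·Wi)
  = 9.4980/(10·10.1) + 1/√2730 = 0.094040 + 0.019139 = 0.113179
P80 = (1/0.113179)² = 8.8356² = 78.07 µm

P80 = 78.1 µm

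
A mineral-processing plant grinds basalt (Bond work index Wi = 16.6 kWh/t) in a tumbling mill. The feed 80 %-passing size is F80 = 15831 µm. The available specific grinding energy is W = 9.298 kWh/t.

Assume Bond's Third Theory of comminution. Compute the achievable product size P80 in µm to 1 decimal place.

P80 = 244.4 µm

Bond:  W = 10 Wi (1/√P − 1/√F)
P80^-0.5 = F80^-0.5 + W/(10 Wi)
  = 9.2980/(10·16.6) + 1/√15831 = 0.056012 + 0.007948 = 0.063960
P80 = (1/0.063960)² = 15.6348² = 244.45 µm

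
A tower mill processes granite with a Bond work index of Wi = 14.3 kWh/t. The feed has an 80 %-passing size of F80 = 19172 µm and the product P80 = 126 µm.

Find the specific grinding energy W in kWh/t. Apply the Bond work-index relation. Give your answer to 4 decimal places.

W = 11.7067 kWh/t

W_Bond = 10·Wi·(1/√P₈₀ − 1/√F₈₀)
1/√126 = 0.089087;  1/√19172 = 0.007222
W = 10·14.3·(0.089087 − 0.007222) = 11.7067 kWh/t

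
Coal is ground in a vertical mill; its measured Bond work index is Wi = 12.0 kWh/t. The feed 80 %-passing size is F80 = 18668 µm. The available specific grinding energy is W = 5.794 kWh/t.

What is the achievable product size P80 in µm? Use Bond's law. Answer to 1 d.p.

W = 10·Wi·(P80^(-½) − F80^(-½))
P80^(−½) = W/(10 Wi) + F80^(−½)
  = 5.7940/(10·12.0) + 1/√18668 = 0.048283 + 0.007319 = 0.055602
P80 = (1/0.055602)² = 17.9849² = 323.46 µm

P80 = 323.5 µm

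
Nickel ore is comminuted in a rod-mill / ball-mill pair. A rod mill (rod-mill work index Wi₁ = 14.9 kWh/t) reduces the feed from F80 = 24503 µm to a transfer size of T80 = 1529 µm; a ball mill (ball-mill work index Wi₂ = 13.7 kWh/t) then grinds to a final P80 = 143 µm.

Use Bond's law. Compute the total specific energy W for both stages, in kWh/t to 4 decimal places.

W = 10.8115 kWh/t

W = 10 Wi (P80^-0.5 − F80^-0.5)
Stage 1 (24503→1529 µm, Wi₁=14.9): W₁ = 10·14.9·(0.025574 − 0.006388) = 2.8586 kWh/t
Stage 2 (1529→143 µm, Wi₂=13.7): W₂ = 10·13.7·(0.083624 − 0.025574) = 7.9529 kWh/t
W = W₁ + W₂ = 2.8586 + 7.9529 = 10.8115 kWh/t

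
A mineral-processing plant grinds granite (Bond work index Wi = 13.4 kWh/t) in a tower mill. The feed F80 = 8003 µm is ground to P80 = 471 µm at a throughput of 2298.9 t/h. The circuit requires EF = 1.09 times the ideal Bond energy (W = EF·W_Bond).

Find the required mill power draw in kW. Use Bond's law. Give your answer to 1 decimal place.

W = 10·Wi·[P80^(−½) − F80^(−½)]
W = 10·13.4·(1/√471 − 1/√8003) = 10·13.4·(0.034899) = 4.6765 kWh/t
Apply correction: 4.6765 × 1.09 = 5.0974 kWh/t
Power = W × throughput = 5.0974 kWh/t × 2298.9 t/h = 11718.4 kW

P = 11718.4 kW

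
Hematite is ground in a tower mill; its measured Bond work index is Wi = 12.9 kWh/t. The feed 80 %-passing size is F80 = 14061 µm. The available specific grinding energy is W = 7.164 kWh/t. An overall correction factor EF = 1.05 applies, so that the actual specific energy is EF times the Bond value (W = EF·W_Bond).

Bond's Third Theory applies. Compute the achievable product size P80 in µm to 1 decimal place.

W_Bond = 10·Wi·(1/√P₈₀ − 1/√F₈₀)
W_Bond = W / EF = 7.164 / 1.05 = 6.8229 kWh/t
P80^-0.5 = F80^-0.5 + W_Bond/(10 Wi)
  = 6.8229/(10·12.9) + 1/√14061 = 0.052890 + 0.008433 = 0.061324
P80 = (1/0.061324)² = 16.3069² = 265.92 µm

P80 = 265.9 µm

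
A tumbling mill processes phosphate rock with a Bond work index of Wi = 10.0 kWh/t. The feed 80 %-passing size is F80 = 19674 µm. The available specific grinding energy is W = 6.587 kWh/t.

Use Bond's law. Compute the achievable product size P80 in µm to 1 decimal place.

W = 10·Wi·(P80^(-½) − F80^(-½))
1/√P80 = 1/√F80 + W/(10·Wi)
  = 6.5870/(10·10.0) + 1/√19674 = 0.065870 + 0.007129 = 0.072999
P80 = (1/0.072999)² = 13.6987² = 187.66 µm

P80 = 187.7 µm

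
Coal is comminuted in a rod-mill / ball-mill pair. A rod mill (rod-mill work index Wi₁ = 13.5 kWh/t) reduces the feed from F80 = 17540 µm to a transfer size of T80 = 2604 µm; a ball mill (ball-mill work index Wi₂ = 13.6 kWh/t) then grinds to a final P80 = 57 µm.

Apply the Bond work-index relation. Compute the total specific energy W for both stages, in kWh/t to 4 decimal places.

W = 10·Wi·(P80^(-½) − F80^(-½))
Stage 1 (17540→2604 µm, Wi₁=13.5): W₁ = 10·13.5·(0.019597 − 0.007551) = 1.6262 kWh/t
Stage 2 (2604→57 µm, Wi₂=13.6): W₂ = 10·13.6·(0.132453 − 0.019597) = 15.3485 kWh/t
W = W₁ + W₂ = 1.6262 + 15.3485 = 16.9747 kWh/t

W = 16.9747 kWh/t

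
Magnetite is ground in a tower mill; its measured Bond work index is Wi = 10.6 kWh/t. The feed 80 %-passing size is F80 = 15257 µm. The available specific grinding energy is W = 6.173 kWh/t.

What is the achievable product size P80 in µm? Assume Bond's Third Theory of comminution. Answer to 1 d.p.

W = 10 Wi (1/√P80 − 1/√F80)  [Bond]
1/√P80 = 1/√F80 + W/(10·Wi)
  = 6.1730/(10·10.6) + 1/√15257 = 0.058236 + 0.008096 = 0.066332
P80 = (1/0.066332)² = 15.0757² = 227.28 µm

P80 = 227.3 µm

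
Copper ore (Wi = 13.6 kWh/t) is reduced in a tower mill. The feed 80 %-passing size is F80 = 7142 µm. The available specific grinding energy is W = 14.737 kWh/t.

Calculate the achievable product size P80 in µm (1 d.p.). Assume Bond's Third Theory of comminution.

P80 = 69.2 µm

W = 10 Wi / √P80 − 10 Wi / √F80
P80^(−½) = W/(10 Wi) + F80^(−½)
  = 14.7370/(10·13.6) + 1/√7142 = 0.108360 + 0.011833 = 0.120193
P80 = (1/0.120193)² = 8.3199² = 69.22 µm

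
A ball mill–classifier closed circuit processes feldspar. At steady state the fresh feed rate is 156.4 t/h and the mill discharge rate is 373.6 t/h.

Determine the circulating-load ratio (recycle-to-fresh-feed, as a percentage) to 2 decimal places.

CL = 138.87 %

Mill node: discharge = fresh + recycle.
R = M − F = 373.6 − 156.4 = 217.2 t/h
CL = 100·R/F = 100·217.2/156.4 = 138.87 %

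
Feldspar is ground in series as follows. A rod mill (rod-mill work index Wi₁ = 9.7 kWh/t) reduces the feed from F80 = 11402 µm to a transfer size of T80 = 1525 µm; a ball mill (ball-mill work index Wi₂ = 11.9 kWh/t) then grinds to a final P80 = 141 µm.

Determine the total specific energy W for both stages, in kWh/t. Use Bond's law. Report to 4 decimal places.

W = 8.5498 kWh/t

W = 10·Wi·[P80^(−½) − F80^(−½)]
Stage 1 (11402→1525 µm, Wi₁=9.7): W₁ = 10·9.7·(0.025607 − 0.009365) = 1.5755 kWh/t
Stage 2 (1525→141 µm, Wi₂=11.9): W₂ = 10·11.9·(0.084215 − 0.025607) = 6.9743 kWh/t
W = W₁ + W₂ = 1.5755 + 6.9743 = 8.5498 kWh/t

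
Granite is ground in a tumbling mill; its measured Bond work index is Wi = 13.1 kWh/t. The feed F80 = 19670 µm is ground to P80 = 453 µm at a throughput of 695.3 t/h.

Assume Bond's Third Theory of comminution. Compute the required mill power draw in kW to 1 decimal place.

Bond:  W = 10 Wi (1/√P − 1/√F)
W = 10·13.1·(1/√453 − 1/√19670) = 10·13.1·(0.039854) = 5.2209 kWh/t
P_mill = W·ṁ = 5.2209·695.3 = 3630.1 kW

P = 3630.1 kW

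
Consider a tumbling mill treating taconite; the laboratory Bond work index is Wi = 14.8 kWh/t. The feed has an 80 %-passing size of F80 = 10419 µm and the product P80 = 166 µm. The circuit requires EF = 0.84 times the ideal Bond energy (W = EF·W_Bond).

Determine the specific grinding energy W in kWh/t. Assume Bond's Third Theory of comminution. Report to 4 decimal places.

Bond: W = 10·Wi·(1/√P80 − 1/√F80)
1/√166 = 0.077615;  1/√10419 = 0.009797
W = 10·14.8·(0.077615 − 0.009797) = 10.0371 kWh/t
Apply correction: 10.0371 × 0.84 = 8.4312 kWh/t

W = 8.4312 kWh/t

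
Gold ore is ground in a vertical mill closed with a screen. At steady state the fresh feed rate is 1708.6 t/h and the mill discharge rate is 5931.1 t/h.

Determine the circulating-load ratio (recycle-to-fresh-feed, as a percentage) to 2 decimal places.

CL = 247.13 %

Steady state: M = F + R.
R = M − F = 5931.1 − 1708.6 = 4222.5 t/h
CL = 100·R/F = 100·4222.5/1708.6 = 247.13 %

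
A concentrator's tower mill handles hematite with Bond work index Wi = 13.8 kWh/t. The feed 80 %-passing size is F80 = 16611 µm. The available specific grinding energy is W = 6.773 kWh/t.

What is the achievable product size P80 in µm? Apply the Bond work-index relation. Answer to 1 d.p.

P80 = 309.5 µm

W = 10 Wi (1/√P80 − 1/√F80)  [Bond]
1/√P80 = 1/√F80 + W/(10·Wi)
  = 6.7730/(10·13.8) + 1/√16611 = 0.049080 + 0.007759 = 0.056839
P80 = (1/0.056839)² = 17.5937² = 309.54 µm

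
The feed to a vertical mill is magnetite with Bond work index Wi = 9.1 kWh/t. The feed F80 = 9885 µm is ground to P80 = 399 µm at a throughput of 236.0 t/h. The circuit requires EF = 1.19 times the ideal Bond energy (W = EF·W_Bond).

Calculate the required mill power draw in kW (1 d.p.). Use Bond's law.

W = 10 Wi (P80^-0.5 − F80^-0.5)
W = 10·9.1·(1/√399 − 1/√9885) = 10·9.1·(0.040005) = 3.6404 kWh/t
Apply correction: 3.6404 × 1.19 = 4.3321 kWh/t
Mill draw = 4.3321 × 236.0 = 1022.4 kW

P = 1022.4 kW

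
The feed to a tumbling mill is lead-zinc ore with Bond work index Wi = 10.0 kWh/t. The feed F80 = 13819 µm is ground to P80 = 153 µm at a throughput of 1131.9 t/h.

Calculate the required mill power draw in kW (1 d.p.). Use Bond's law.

Bond:  W = 10 Wi (1/√P − 1/√F)
W = 10·10.0·(1/√153 − 1/√13819) = 10·10.0·(0.072338) = 7.2338 kWh/t
P = W·T = 7.2338·1131.9 = 8188.0 kW

P = 8188.0 kW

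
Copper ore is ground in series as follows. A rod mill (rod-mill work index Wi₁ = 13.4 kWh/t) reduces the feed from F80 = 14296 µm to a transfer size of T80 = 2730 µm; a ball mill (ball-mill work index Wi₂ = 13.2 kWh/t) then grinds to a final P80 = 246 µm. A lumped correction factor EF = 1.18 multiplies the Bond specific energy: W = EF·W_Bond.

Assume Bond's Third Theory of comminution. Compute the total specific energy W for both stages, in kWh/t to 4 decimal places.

Bond: W = 10·Wi·(1/√P80 − 1/√F80)
Stage 1 (14296→2730 µm, Wi₁=13.4): W₁ = 10·13.4·(0.019139 − 0.008364) = 1.4439 kWh/t
Stage 2 (2730→246 µm, Wi₂=13.2): W₂ = 10·13.2·(0.063758 − 0.019139) = 5.8897 kWh/t
W = W₁ + W₂ = 1.4439 + 5.8897 = 7.3336 kWh/t
W_actual = 1.18 × 7.3336 = 8.6536 kWh/t

W = 8.6536 kWh/t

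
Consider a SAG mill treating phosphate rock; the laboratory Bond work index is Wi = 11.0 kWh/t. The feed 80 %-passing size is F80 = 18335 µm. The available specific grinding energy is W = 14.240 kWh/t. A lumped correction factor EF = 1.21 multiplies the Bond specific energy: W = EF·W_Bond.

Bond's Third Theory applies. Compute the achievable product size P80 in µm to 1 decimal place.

W_Bond = 10·Wi·(1/√P₈₀ − 1/√F₈₀)
W_Bond = W / EF = 14.240 / 1.21 = 11.7686 kWh/t
P80^(−½) = W_Bond/(10 Wi) + F80^(−½)
  = 11.7686/(10·11.0) + 1/√18335 = 0.106987 + 0.007385 = 0.114372
P80 = (1/0.114372)² = 8.7434² = 76.45 µm

P80 = 76.4 µm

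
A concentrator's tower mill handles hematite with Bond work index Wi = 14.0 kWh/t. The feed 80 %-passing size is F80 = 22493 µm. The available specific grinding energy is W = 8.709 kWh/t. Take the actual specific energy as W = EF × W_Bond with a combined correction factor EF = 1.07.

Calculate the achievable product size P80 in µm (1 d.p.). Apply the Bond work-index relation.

W = 10 Wi / √P80 − 10 Wi / √F80
W_Bond = W / EF = 8.709 / 1.07 = 8.1393 kWh/t
⇒ 1/√P80 = W_Bond/(10 Wi) + 1/√F80
  = 8.1393/(10·14.0) + 1/√22493 = 0.058138 + 0.006668 = 0.064805
P80 = (1/0.064805)² = 15.4309² = 238.11 µm

P80 = 238.1 µm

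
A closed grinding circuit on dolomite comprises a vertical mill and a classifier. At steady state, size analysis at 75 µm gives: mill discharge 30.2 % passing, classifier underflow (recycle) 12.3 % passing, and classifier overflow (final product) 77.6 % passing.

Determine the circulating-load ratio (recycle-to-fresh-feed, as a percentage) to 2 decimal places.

CL = 264.80 %

Two-product formula at 75 µm:
d + r·d = r·u + o → r(d−u) = o−d
r = (77.6 − 30.2)/(30.2 − 12.3) = 47.4/17.9 = 2.6480
CL = 100·r = 264.80 %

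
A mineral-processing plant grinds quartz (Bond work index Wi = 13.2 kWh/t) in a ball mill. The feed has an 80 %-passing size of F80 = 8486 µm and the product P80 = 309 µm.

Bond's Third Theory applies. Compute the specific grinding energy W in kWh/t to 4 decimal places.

W_Bond = 10·Wi·(1/√P₈₀ − 1/√F₈₀)
1/√309 = 0.056888;  1/√8486 = 0.010855
W = 10·13.2·(0.056888 − 0.010855) = 6.0763 kWh/t

W = 6.0763 kWh/t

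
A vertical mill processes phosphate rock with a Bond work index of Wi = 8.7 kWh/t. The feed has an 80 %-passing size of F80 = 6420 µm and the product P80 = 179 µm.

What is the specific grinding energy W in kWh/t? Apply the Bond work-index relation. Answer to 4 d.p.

W = 10·Wi·(P80^(-½) − F80^(-½))
1/√179 = 0.074744;  1/√6420 = 0.012481
W = 10·8.7·(0.074744 − 0.012481) = 5.4169 kWh/t

W = 5.4169 kWh/t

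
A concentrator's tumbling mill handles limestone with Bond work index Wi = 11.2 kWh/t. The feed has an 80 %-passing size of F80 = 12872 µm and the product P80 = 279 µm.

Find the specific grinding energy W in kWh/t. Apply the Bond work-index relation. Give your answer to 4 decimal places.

W = 10 Wi (1/√P80 − 1/√F80)  [Bond]
1/√279 = 0.059868;  1/√12872 = 0.008814
W = 10·11.2·(0.059868 − 0.008814) = 5.7181 kWh/t

W = 5.7181 kWh/t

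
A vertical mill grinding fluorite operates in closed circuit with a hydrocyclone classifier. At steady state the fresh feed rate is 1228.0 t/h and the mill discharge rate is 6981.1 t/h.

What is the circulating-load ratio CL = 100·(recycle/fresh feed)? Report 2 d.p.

Steady state: M = F + R.
R = M − F = 6981.1 − 1228.0 = 5753.1 t/h
CL = 100·R/F = 100·5753.1/1228.0 = 468.49 %

CL = 468.49 %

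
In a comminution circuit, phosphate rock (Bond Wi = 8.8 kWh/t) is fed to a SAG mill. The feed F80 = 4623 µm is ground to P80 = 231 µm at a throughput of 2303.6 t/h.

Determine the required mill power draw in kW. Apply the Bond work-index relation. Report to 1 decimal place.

W = 10 Wi (1/√P80 − 1/√F80)  [Bond]
W = 10·8.8·(1/√231 − 1/√4623) = 10·8.8·(0.051088) = 4.4957 kWh/t
Mill draw = 4.4957 × 2303.6 = 10356.3 kW

P = 10356.3 kW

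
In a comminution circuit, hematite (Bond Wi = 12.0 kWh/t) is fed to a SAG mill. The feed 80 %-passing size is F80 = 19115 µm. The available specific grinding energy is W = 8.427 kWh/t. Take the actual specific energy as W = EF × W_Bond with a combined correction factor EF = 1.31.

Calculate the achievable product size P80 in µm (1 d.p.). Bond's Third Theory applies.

P80 = 270.2 µm

W = 10 Wi / √P80 − 10 Wi / √F80
W_Bond = W / EF = 8.427 / 1.31 = 6.4328 kWh/t
P80^(−½) = W_Bond/(10 Wi) + F80^(−½)
  = 6.4328/(10·12.0) + 1/√19115 = 0.053607 + 0.007233 = 0.060840
P80 = (1/0.060840)² = 16.4366² = 270.16 µm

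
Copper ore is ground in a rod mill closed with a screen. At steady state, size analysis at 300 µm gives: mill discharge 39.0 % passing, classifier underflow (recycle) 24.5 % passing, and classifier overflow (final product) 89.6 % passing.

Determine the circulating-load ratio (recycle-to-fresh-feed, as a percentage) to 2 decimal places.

Balance %-passing 300 µm (r = R/F):
d + r·d = r·u + o → r(d−u) = o−d
r = (89.6 − 39.0)/(39.0 − 24.5) = 50.6/14.5 = 3.4897
CL = 100·r = 348.97 %

CL = 348.97 %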